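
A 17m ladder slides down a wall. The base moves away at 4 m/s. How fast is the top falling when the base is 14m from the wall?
56√93/93 ≈ 5.807 m/s

x² + y² = 17²
2x·dx/dt + 2y·dy/dt = 0
dy/dt = -x/y · dx/dt = -14/√93 · 4 = -56√93/93 m/s
The top is descending at 56√93/93 ≈ 5.807 m/s.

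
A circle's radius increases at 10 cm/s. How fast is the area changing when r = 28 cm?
560π cm²/s

A = πr²
dA/dt = 2πr · dr/dt = 2π(28)(10) = 560π cm²/s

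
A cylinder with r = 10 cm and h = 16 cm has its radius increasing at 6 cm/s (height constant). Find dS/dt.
432π cm²/s

S = 2πrh + 2πr² (lateral + bases)
dS/dt = (2πh + 4πr)·dr/dt = (2π·16 + 4π·10)·6
= 432π cm²/s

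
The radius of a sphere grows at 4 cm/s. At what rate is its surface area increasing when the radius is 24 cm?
768π cm²/s

S = 4πr²
dS/dt = dS/dr · dr/dt = 8πr · 4
At r = 24: dS/dt = 768π cm²/s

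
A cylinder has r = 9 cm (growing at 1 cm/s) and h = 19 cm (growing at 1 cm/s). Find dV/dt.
423π cm³/s

V = πr²h
dV/dt = 2πrh·dr/dt + πr²·dh/dt
= 2π(9)(19)(1) + π(9)²(1)
= 423π cm³/s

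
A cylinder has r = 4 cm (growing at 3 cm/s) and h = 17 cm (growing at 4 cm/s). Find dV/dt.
472π cm³/s

V = πr²h
dV/dt = 2πrh·dr/dt + πr²·dh/dt
= 2π(4)(17)(3) + π(4)²(4)
= 472π cm³/s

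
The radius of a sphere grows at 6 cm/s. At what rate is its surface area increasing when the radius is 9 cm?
432π cm²/s

S = 4πr²
dS/dt = dS/dr · dr/dt = 8πr · 6
At r = 9: dS/dt = 432π cm²/s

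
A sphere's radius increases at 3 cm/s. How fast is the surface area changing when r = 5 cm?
120π cm²/s

S = 4πr²
dS/dt = dS/dr · dr/dt = 8πr · 3
At r = 5: dS/dt = 120π cm²/s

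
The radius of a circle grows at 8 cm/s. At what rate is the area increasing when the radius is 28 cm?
448π cm²/s

A = πr²
dA/dt = 2πr · dr/dt = 2π(28)(8) = 448π cm²/s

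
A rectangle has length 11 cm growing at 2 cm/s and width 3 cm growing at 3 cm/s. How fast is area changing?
39 cm²/s

A = lw
dA/dt = w·dl/dt + l·dw/dt = 3·2 + 11·3 = 39 cm²/s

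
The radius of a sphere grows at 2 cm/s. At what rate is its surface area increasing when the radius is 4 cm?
64π cm²/s

S = 4πr²
dS/dt = dS/dr · dr/dt = 8πr · 2
At r = 4: dS/dt = 64π cm²/s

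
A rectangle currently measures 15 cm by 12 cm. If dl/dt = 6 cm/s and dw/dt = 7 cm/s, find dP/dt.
26 cm/s

P = 2(l + w)
dP/dt = 2(dl/dt + dw/dt) = 2(6 + 7) = 26 cm/s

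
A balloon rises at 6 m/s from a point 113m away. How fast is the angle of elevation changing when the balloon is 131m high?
0.022653 rad/s

tan(θ) = y/113
sec²(θ) · dθ/dt = (1/113) · dy/dt
dθ/dt = cos²(θ)/113 · 6 = 113/(113² + 131²) · 6
dθ/dt = 0.022653 rad/s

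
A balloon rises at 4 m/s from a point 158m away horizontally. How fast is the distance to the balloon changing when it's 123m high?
492√40093/40093 ≈ 2.457 m/s

z² = 158² + y²
z = √(158² + 123²) = √40093
dz/dt = y/z · dy/dt = 123/√40093 · 4 = 492√40093/40093 ≈ 2.457 m/s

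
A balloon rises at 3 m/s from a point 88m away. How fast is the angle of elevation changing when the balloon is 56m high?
0.024265 rad/s

tan(θ) = y/88
sec²(θ) · dθ/dt = (1/88) · dy/dt
dθ/dt = cos²(θ)/88 · 3 = 88/(88² + 56²) · 3
dθ/dt = 0.024265 rad/s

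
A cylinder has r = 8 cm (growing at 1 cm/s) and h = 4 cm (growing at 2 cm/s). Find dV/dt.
192π cm³/s

V = πr²h
dV/dt = 2πrh·dr/dt + πr²·dh/dt
= 2π(8)(4)(1) + π(8)²(2)
= 192π cm³/s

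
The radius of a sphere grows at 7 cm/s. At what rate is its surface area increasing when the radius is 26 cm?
1456π cm²/s

S = 4πr²
dS/dt = dS/dr · dr/dt = 8πr · 7
At r = 26: dS/dt = 1456π cm²/s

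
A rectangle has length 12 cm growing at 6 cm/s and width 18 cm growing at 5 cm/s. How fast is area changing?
168 cm²/s

A = lw
dA/dt = w·dl/dt + l·dw/dt = 18·6 + 12·5 = 168 cm²/s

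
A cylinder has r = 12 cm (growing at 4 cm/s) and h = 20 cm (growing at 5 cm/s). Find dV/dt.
2640π cm³/s

V = πr²h
dV/dt = 2πrh·dr/dt + πr²·dh/dt
= 2π(12)(20)(4) + π(12)²(5)
= 2640π cm³/s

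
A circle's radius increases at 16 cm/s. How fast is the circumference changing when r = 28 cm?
32π cm/s

C = 2πr
dC/dt = 2π · dr/dt = 2π · 16 = 32π cm/s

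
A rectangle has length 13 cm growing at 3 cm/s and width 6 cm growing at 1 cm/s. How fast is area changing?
31 cm²/s

A = lw
dA/dt = w·dl/dt + l·dw/dt = 6·3 + 13·1 = 31 cm²/s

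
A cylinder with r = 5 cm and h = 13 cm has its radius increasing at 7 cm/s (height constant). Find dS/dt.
322π cm²/s

S = 2πrh + 2πr² (lateral + bases)
dS/dt = (2πh + 4πr)·dr/dt = (2π·13 + 4π·5)·7
= 322π cm²/s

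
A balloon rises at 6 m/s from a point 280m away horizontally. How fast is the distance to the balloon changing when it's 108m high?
162√5629/5629 ≈ 2.159 m/s

z² = 280² + y²
z = √(280² + 108²) = 4√5629
dz/dt = y/z · dy/dt = 108/(4√5629) · 6 = 162√5629/5629 ≈ 2.159 m/s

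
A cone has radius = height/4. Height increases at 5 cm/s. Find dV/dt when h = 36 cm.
405π cm³/s

V = (1/3)π(h/4)²h = πh³/48
dV/dt = πh²/16 · 5
At h = 36: dV/dt = 405π cm³/s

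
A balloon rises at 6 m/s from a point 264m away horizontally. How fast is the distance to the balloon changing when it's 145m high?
870√90721/90721 ≈ 2.888 m/s

z² = 264² + y²
z = √(264² + 145²) = √90721
dz/dt = y/z · dy/dt = 145/√90721 · 6 = 870√90721/90721 ≈ 2.888 m/s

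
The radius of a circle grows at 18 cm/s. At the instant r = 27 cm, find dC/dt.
36π cm/s

C = 2πr
dC/dt = 2π · dr/dt = 2π · 18 = 36π cm/s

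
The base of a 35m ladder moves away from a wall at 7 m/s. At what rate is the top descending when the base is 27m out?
189√31/124 ≈ 8.486 m/s

x² + y² = 35²
2x·dx/dt + 2y·dy/dt = 0
dy/dt = -x/y · dx/dt = -27/(4√31) · 7 = -189√31/124 m/s
The top is descending at 189√31/124 ≈ 8.486 m/s.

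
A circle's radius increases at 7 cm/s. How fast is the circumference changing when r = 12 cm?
14π cm/s

C = 2πr
dC/dt = 2π · dr/dt = 2π · 7 = 14π cm/s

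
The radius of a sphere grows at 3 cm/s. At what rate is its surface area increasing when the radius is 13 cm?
312π cm²/s

S = 4πr²
dS/dt = dS/dr · dr/dt = 8πr · 3
At r = 13: dS/dt = 312π cm²/s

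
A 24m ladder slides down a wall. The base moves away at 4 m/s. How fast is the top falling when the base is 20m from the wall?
20√11/11 ≈ 6.03 m/s

x² + y² = 24²
2x·dx/dt + 2y·dy/dt = 0
dy/dt = -x/y · dx/dt = -20/(4√11) · 4 = -20√11/11 m/s
The top is descending at 20√11/11 ≈ 6.03 m/s.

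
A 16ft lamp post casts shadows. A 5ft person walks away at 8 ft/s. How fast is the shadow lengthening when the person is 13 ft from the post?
40/11 ft/s

By similar triangles: 16/(x+s) = 5/s
Solving: s = 5x/11
ds/dt = 5/11 · dx/dt = 5/11 · 8 = 40/11 ft/s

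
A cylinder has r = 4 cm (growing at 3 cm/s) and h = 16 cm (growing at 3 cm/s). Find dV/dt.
432π cm³/s

V = πr²h
dV/dt = 2πrh·dr/dt + πr²·dh/dt
= 2π(4)(16)(3) + π(4)²(3)
= 432π cm³/s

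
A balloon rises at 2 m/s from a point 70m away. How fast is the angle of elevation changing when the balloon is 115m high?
0.007724 rad/s

tan(θ) = y/70
sec²(θ) · dθ/dt = (1/70) · dy/dt
dθ/dt = cos²(θ)/70 · 2 = 70/(70² + 115²) · 2
dθ/dt = 0.007724 rad/s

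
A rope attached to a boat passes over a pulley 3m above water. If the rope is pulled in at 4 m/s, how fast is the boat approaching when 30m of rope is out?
40√11/33 ≈ 4.02 m/s

rope² = x² + 3²
x = √(30² - 3²) = 9√11
dx/dt = (rope/x) · d(rope)/dt = (30/(9√11)) · (-4) = -40√11/33 m/s
The boat approaches at 40√11/33 ≈ 4.02 m/s.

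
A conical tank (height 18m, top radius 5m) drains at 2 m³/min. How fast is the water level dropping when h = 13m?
648/(4225π) ≈ 0.04882 m/min

r/h = 5/18, so r = (5/18)h
V = (1/3)πr²h = (1/3)π((5/18)h)²h = (25/972)πh³
dV/dh = (25/324)πh²
dh/dt = (dV/dt)/(dV/dh) = -2/((25/324)π·13²) = -648/(4225π) m/min
The level is dropping at 648/(4225π) ≈ 0.04882 m/min.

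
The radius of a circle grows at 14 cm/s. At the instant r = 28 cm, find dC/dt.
28π cm/s

C = 2πr
dC/dt = 2π · dr/dt = 2π · 14 = 28π cm/s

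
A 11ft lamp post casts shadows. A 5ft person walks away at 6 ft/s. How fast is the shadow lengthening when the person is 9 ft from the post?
5 ft/s

By similar triangles: 11/(x+s) = 5/s
Solving: s = 5x/6
ds/dt = 5/6 · dx/dt = 5/6 · 6 = 5 ft/s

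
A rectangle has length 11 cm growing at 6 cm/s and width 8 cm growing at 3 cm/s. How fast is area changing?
81 cm²/s

A = lw
dA/dt = w·dl/dt + l·dw/dt = 8·6 + 11·3 = 81 cm²/s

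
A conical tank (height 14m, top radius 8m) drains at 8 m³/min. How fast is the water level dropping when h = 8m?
49/(128π) ≈ 0.1219 m/min

r/h = 8/14, so r = (4/7)h
V = (1/3)πr²h = (1/3)π((4/7)h)²h = (16/147)πh³
dV/dh = (16/49)πh²
dh/dt = (dV/dt)/(dV/dh) = -8/((16/49)π·8²) = -49/(128π) m/min
The level is dropping at 49/(128π) ≈ 0.1219 m/min.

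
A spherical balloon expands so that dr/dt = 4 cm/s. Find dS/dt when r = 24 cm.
768π cm²/s

S = 4πr²
dS/dt = dS/dr · dr/dt = 8πr · 4
At r = 24: dS/dt = 768π cm²/s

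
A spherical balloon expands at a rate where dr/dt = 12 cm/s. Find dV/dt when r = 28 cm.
37632π cm³/s

V = (4/3)πr³
dV/dt = dV/dr · dr/dt = 4πr² · 12
At r = 28: dV/dt = 37632π cm³/s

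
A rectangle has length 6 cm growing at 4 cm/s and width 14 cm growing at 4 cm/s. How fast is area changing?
80 cm²/s

A = lw
dA/dt = w·dl/dt + l·dw/dt = 14·4 + 6·4 = 80 cm²/s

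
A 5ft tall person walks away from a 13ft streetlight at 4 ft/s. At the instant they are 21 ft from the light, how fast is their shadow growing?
5/2 ft/s

By similar triangles: 13/(x+s) = 5/s
Solving: s = 5x/8
ds/dt = 5/8 · dx/dt = 5/8 · 4 = 5/2 ft/s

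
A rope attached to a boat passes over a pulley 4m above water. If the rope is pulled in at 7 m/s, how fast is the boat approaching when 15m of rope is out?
105√209/209 ≈ 7.263 m/s

rope² = x² + 4²
x = √(15² - 4²) = √209
dx/dt = (rope/x) · d(rope)/dt = (15/√209) · (-7) = -105√209/209 m/s
The boat approaches at 105√209/209 ≈ 7.263 m/s.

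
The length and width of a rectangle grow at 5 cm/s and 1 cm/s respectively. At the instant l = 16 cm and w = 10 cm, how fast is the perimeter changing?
12 cm/s

P = 2(l + w)
dP/dt = 2(dl/dt + dw/dt) = 2(5 + 1) = 12 cm/s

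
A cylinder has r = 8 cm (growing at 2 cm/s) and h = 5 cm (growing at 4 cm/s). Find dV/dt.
416π cm³/s

V = πr²h
dV/dt = 2πrh·dr/dt + πr²·dh/dt
= 2π(8)(5)(2) + π(8)²(4)
= 416π cm³/s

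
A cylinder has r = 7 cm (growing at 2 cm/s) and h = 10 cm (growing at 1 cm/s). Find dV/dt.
329π cm³/s

V = πr²h
dV/dt = 2πrh·dr/dt + πr²·dh/dt
= 2π(7)(10)(2) + π(7)²(1)
= 329π cm³/s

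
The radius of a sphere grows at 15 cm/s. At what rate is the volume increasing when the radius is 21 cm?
26460π cm³/s

V = (4/3)πr³
dV/dt = dV/dr · dr/dt = 4πr² · 15
At r = 21: dV/dt = 26460π cm³/s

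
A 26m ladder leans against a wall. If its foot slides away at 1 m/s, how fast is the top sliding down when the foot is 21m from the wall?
21√235/235 ≈ 1.37 m/s

x² + y² = 26²
2x·dx/dt + 2y·dy/dt = 0
dy/dt = -x/y · dx/dt = -21/√235 · 1 = -21√235/235 m/s
The top is descending at 21√235/235 ≈ 1.37 m/s.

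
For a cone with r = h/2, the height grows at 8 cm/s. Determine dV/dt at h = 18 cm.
648π cm³/s

V = (1/3)π(h/2)²h = πh³/12
dV/dt = πh²/4 · 8
At h = 18: dV/dt = 648π cm³/s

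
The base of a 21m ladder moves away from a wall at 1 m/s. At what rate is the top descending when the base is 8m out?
8√377/377 ≈ 0.412 m/s

x² + y² = 21²
2x·dx/dt + 2y·dy/dt = 0
dy/dt = -x/y · dx/dt = -8/√377 · 1 = -8√377/377 m/s
The top is descending at 8√377/377 ≈ 0.412 m/s.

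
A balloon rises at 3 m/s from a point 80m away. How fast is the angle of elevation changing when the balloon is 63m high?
0.023146 rad/s

tan(θ) = y/80
sec²(θ) · dθ/dt = (1/80) · dy/dt
dθ/dt = cos²(θ)/80 · 3 = 80/(80² + 63²) · 3
dθ/dt = 0.023146 rad/s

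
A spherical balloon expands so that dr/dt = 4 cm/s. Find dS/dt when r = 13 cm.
416π cm²/s

S = 4πr²
dS/dt = dS/dr · dr/dt = 8πr · 4
At r = 13: dS/dt = 416π cm²/s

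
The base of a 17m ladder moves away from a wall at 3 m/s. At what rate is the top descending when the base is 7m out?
7√15/20 ≈ 1.356 m/s

x² + y² = 17²
2x·dx/dt + 2y·dy/dt = 0
dy/dt = -x/y · dx/dt = -7/(4√15) · 3 = -7√15/20 m/s
The top is descending at 7√15/20 ≈ 1.356 m/s.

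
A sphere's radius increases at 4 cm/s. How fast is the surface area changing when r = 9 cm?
288π cm²/s

S = 4πr²
dS/dt = dS/dr · dr/dt = 8πr · 4
At r = 9: dS/dt = 288π cm²/s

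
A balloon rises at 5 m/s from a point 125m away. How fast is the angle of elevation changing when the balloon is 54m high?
0.033709 rad/s

tan(θ) = y/125
sec²(θ) · dθ/dt = (1/125) · dy/dt
dθ/dt = cos²(θ)/125 · 5 = 125/(125² + 54²) · 5
dθ/dt = 0.033709 rad/s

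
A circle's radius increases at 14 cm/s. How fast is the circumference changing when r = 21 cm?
28π cm/s

C = 2πr
dC/dt = 2π · dr/dt = 2π · 14 = 28π cm/s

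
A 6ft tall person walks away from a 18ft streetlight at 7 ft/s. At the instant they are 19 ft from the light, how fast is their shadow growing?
7/2 ft/s

By similar triangles: 18/(x+s) = 6/s
Solving: s = 6x/12
ds/dt = 6/12 · dx/dt = 1/2 · 7 = 7/2 ft/s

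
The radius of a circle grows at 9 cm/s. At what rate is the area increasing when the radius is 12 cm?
216π cm²/s

A = πr²
dA/dt = 2πr · dr/dt = 2π(12)(9) = 216π cm²/s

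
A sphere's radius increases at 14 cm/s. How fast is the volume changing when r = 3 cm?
504π cm³/s

V = (4/3)πr³
dV/dt = dV/dr · dr/dt = 4πr² · 14
At r = 3: dV/dt = 504π cm³/s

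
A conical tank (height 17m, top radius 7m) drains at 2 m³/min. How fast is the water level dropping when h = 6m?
289/(882π) ≈ 0.1043 m/min

r/h = 7/17, so r = (7/17)h
V = (1/3)πr²h = (1/3)π((7/17)h)²h = (49/867)πh³
dV/dh = (49/289)πh²
dh/dt = (dV/dt)/(dV/dh) = -2/((49/289)π·6²) = -289/(882π) m/min
The level is dropping at 289/(882π) ≈ 0.1043 m/min.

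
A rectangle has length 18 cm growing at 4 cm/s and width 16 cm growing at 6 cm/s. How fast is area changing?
172 cm²/s

A = lw
dA/dt = w·dl/dt + l·dw/dt = 16·4 + 18·6 = 172 cm²/s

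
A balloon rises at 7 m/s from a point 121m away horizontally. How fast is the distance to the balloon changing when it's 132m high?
84√265/265 ≈ 5.16 m/s

z² = 121² + y²
z = √(121² + 132²) = 11√265
dz/dt = y/z · dy/dt = 132/(11√265) · 7 = 84√265/265 ≈ 5.16 m/s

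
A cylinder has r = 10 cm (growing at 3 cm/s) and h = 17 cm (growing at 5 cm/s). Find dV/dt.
1520π cm³/s

V = πr²h
dV/dt = 2πrh·dr/dt + πr²·dh/dt
= 2π(10)(17)(3) + π(10)²(5)
= 1520π cm³/s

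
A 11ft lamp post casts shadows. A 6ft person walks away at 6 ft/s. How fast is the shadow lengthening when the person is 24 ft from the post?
36/5 ft/s

By similar triangles: 11/(x+s) = 6/s
Solving: s = 6x/5
ds/dt = 6/5 · dx/dt = 6/5 · 6 = 36/5 ft/s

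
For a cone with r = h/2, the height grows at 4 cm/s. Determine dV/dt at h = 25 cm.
625π cm³/s

V = (1/3)π(h/2)²h = πh³/12
dV/dt = πh²/4 · 4
At h = 25: dV/dt = 625π cm³/s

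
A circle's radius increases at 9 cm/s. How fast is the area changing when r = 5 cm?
90π cm²/s

A = πr²
dA/dt = 2πr · dr/dt = 2π(5)(9) = 90π cm²/s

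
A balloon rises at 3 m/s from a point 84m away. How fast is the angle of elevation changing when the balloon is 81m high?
0.018506 rad/s

tan(θ) = y/84
sec²(θ) · dθ/dt = (1/84) · dy/dt
dθ/dt = cos²(θ)/84 · 3 = 84/(84² + 81²) · 3
dθ/dt = 0.018506 rad/s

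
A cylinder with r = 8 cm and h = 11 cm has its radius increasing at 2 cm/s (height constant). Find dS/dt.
108π cm²/s

S = 2πrh + 2πr² (lateral + bases)
dS/dt = (2πh + 4πr)·dr/dt = (2π·11 + 4π·8)·2
= 108π cm²/s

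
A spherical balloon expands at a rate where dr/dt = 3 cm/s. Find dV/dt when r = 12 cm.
1728π cm³/s

V = (4/3)πr³
dV/dt = dV/dr · dr/dt = 4πr² · 3
At r = 12: dV/dt = 1728π cm³/s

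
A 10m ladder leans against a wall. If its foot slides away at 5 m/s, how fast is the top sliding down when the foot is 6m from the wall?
15/4 = 3.75 m/s

x² + y² = 10²
2x·dx/dt + 2y·dy/dt = 0
dy/dt = -x/y · dx/dt = -6/8 · 5 = -15/4 m/s
The top is descending at 15/4 = 3.75 m/s.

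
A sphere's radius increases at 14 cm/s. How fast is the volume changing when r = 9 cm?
4536π cm³/s

V = (4/3)πr³
dV/dt = dV/dr · dr/dt = 4πr² · 14
At r = 9: dV/dt = 4536π cm³/s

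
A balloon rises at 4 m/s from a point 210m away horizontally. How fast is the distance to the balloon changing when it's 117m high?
156√6421/6421 ≈ 1.947 m/s

z² = 210² + y²
z = √(210² + 117²) = 3√6421
dz/dt = y/z · dy/dt = 117/(3√6421) · 4 = 156√6421/6421 ≈ 1.947 m/s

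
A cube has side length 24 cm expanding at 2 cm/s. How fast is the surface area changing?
576 cm²/s

A = 6s²
dA/dt = 12s · ds/dt = 12·24·2 = 576 cm²/s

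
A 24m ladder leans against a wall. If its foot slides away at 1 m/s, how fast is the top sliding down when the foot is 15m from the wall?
5√39/39 ≈ 0.8006 m/s

x² + y² = 24²
2x·dx/dt + 2y·dy/dt = 0
dy/dt = -x/y · dx/dt = -15/(3√39) · 1 = -5√39/39 m/s
The top is descending at 5√39/39 ≈ 0.8006 m/s.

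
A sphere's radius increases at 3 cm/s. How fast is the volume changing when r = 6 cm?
432π cm³/s

V = (4/3)πr³
dV/dt = dV/dr · dr/dt = 4πr² · 3
At r = 6: dV/dt = 432π cm³/s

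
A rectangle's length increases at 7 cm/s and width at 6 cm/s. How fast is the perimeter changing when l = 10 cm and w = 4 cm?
26 cm/s

P = 2(l + w)
dP/dt = 2(dl/dt + dw/dt) = 2(7 + 6) = 26 cm/s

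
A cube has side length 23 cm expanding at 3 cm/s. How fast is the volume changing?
4761 cm³/s

V = s³
dV/dt = 3s² · ds/dt = 3·23²·3 = 4761 cm³/s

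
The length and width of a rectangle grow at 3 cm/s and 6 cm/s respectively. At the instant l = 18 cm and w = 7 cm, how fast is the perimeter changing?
18 cm/s

P = 2(l + w)
dP/dt = 2(dl/dt + dw/dt) = 2(3 + 6) = 18 cm/s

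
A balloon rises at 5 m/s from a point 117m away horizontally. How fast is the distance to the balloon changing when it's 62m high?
310√17533/17533 ≈ 2.341 m/s

z² = 117² + y²
z = √(117² + 62²) = √17533
dz/dt = y/z · dy/dt = 62/√17533 · 5 = 310√17533/17533 ≈ 2.341 m/s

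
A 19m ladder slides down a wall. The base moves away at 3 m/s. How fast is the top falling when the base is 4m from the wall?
4√345/115 ≈ 0.6461 m/s

x² + y² = 19²
2x·dx/dt + 2y·dy/dt = 0
dy/dt = -x/y · dx/dt = -4/√345 · 3 = -4√345/115 m/s
The top is descending at 4√345/115 ≈ 0.6461 m/s.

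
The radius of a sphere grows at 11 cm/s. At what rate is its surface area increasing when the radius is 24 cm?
2112π cm²/s

S = 4πr²
dS/dt = dS/dr · dr/dt = 8πr · 11
At r = 24: dS/dt = 2112π cm²/s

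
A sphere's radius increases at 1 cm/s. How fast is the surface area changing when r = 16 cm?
128π cm²/s

S = 4πr²
dS/dt = dS/dr · dr/dt = 8πr · 1
At r = 16: dS/dt = 128π cm²/s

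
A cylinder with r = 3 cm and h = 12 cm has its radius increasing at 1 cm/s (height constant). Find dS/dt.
36π cm²/s

S = 2πrh + 2πr² (lateral + bases)
dS/dt = (2πh + 4πr)·dr/dt = (2π·12 + 4π·3)·1
= 36π cm²/s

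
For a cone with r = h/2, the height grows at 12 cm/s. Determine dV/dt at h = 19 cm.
1083π cm³/s

V = (1/3)π(h/2)²h = πh³/12
dV/dt = πh²/4 · 12
At h = 19: dV/dt = 1083π cm³/s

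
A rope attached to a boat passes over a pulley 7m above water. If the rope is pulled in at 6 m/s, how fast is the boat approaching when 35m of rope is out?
5√6/2 ≈ 6.124 m/s

rope² = x² + 7²
x = √(35² - 7²) = 14√6
dx/dt = (rope/x) · d(rope)/dt = (35/(14√6)) · (-6) = -5√6/2 m/s
The boat approaches at 5√6/2 ≈ 6.124 m/s.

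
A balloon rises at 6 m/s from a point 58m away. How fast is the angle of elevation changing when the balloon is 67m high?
0.044314 rad/s

tan(θ) = y/58
sec²(θ) · dθ/dt = (1/58) · dy/dt
dθ/dt = cos²(θ)/58 · 6 = 58/(58² + 67²) · 6
dθ/dt = 0.044314 rad/s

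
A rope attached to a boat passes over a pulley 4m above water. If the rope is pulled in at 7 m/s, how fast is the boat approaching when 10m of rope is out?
5√21/3 ≈ 7.638 m/s

rope² = x² + 4²
x = √(10² - 4²) = 2√21
dx/dt = (rope/x) · d(rope)/dt = (10/(2√21)) · (-7) = -5√21/3 m/s
The boat approaches at 5√21/3 ≈ 7.638 m/s.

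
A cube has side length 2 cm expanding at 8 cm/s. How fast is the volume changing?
96 cm³/s

V = s³
dV/dt = 3s² · ds/dt = 3·2²·8 = 96 cm³/s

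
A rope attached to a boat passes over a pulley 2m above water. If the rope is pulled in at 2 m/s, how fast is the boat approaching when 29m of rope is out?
58√93/279 ≈ 2.005 m/s

rope² = x² + 2²
x = √(29² - 2²) = 3√93
dx/dt = (rope/x) · d(rope)/dt = (29/(3√93)) · (-2) = -58√93/279 m/s
The boat approaches at 58√93/279 ≈ 2.005 m/s.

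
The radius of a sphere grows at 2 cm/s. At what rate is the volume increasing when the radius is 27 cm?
5832π cm³/s

V = (4/3)πr³
dV/dt = dV/dr · dr/dt = 4πr² · 2
At r = 27: dV/dt = 5832π cm³/s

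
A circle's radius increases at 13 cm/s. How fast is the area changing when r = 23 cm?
598π cm²/s

A = πr²
dA/dt = 2πr · dr/dt = 2π(23)(13) = 598π cm²/s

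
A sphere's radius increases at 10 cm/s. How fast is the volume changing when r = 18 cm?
12960π cm³/s

V = (4/3)πr³
dV/dt = dV/dr · dr/dt = 4πr² · 10
At r = 18: dV/dt = 12960π cm³/s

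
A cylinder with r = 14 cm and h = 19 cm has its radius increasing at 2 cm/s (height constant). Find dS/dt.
188π cm²/s

S = 2πrh + 2πr² (lateral + bases)
dS/dt = (2πh + 4πr)·dr/dt = (2π·19 + 4π·14)·2
= 188π cm²/s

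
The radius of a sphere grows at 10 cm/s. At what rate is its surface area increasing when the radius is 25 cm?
2000π cm²/s

S = 4πr²
dS/dt = dS/dr · dr/dt = 8πr · 10
At r = 25: dS/dt = 2000π cm²/s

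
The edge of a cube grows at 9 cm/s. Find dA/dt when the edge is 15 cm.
1620 cm²/s

A = 6s²
dA/dt = 12s · ds/dt = 12·15·9 = 1620 cm²/s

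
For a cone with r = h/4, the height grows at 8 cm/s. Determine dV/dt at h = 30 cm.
450π cm³/s

V = (1/3)π(h/4)²h = πh³/48
dV/dt = πh²/16 · 8
At h = 30: dV/dt = 450π cm³/s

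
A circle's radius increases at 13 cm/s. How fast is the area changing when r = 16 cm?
416π cm²/s

A = πr²
dA/dt = 2πr · dr/dt = 2π(16)(13) = 416π cm²/s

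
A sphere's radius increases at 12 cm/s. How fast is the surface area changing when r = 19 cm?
1824π cm²/s

S = 4πr²
dS/dt = dS/dr · dr/dt = 8πr · 12
At r = 19: dS/dt = 1824π cm²/s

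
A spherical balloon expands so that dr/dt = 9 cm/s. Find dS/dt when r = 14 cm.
1008π cm²/s

S = 4πr²
dS/dt = dS/dr · dr/dt = 8πr · 9
At r = 14: dS/dt = 1008π cm²/s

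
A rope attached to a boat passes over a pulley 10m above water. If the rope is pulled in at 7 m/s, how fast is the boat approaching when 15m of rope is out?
21√5/5 ≈ 9.391 m/s

rope² = x² + 10²
x = √(15² - 10²) = 5√5
dx/dt = (rope/x) · d(rope)/dt = (15/(5√5)) · (-7) = -21√5/5 m/s
The boat approaches at 21√5/5 ≈ 9.391 m/s.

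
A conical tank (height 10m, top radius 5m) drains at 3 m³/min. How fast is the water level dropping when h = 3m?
4/(3π) ≈ 0.4244 m/min

r/h = 5/10, so r = (1/2)h
V = (1/3)πr²h = (1/3)π((1/2)h)²h = (1/12)πh³
dV/dh = (1/4)πh²
dh/dt = (dV/dt)/(dV/dh) = -3/((1/4)π·3²) = -4/(3π) m/min
The level is dropping at 4/(3π) ≈ 0.4244 m/min.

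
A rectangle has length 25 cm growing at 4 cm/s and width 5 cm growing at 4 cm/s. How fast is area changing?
120 cm²/s

A = lw
dA/dt = w·dl/dt + l·dw/dt = 5·4 + 25·4 = 120 cm²/s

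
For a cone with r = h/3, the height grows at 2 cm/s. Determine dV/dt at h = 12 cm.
32π cm³/s

V = (1/3)π(h/3)²h = πh³/27
dV/dt = πh²/9 · 2
At h = 12: dV/dt = 32π cm³/s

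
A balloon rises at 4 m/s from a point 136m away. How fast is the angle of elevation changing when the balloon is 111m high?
0.017653 rad/s

tan(θ) = y/136
sec²(θ) · dθ/dt = (1/136) · dy/dt
dθ/dt = cos²(θ)/136 · 4 = 136/(136² + 111²) · 4
dθ/dt = 0.017653 rad/s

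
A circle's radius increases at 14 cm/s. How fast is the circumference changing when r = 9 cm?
28π cm/s

C = 2πr
dC/dt = 2π · dr/dt = 2π · 14 = 28π cm/s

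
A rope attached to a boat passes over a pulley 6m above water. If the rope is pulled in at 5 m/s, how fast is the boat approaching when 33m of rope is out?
55√13/39 ≈ 5.085 m/s

rope² = x² + 6²
x = √(33² - 6²) = 9√13
dx/dt = (rope/x) · d(rope)/dt = (33/(9√13)) · (-5) = -55√13/39 m/s
The boat approaches at 55√13/39 ≈ 5.085 m/s.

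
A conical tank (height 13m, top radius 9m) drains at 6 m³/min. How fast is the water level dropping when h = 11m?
338/(3267π) ≈ 0.03293 m/min

r/h = 9/13, so r = (9/13)h
V = (1/3)πr²h = (1/3)π((9/13)h)²h = (27/169)πh³
dV/dh = (81/169)πh²
dh/dt = (dV/dt)/(dV/dh) = -6/((81/169)π·11²) = -338/(3267π) m/min
The level is dropping at 338/(3267π) ≈ 0.03293 m/min.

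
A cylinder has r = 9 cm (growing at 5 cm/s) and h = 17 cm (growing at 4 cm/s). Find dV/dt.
1854π cm³/s

V = πr²h
dV/dt = 2πrh·dr/dt + πr²·dh/dt
= 2π(9)(17)(5) + π(9)²(4)
= 1854π cm³/s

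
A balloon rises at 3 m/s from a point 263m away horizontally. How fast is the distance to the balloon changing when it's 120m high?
360√83569/83569 ≈ 1.245 m/s

z² = 263² + y²
z = √(263² + 120²) = √83569
dz/dt = y/z · dy/dt = 120/√83569 · 3 = 360√83569/83569 ≈ 1.245 m/s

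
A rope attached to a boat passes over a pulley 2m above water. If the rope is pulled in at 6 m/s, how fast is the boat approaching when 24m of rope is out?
72√143/143 ≈ 6.021 m/s

rope² = x² + 2²
x = √(24² - 2²) = 2√143
dx/dt = (rope/x) · d(rope)/dt = (24/(2√143)) · (-6) = -72√143/143 m/s
The boat approaches at 72√143/143 ≈ 6.021 m/s.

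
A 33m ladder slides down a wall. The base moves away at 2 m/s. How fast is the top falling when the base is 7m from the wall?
7√65/130 ≈ 0.4341 m/s

x² + y² = 33²
2x·dx/dt + 2y·dy/dt = 0
dy/dt = -x/y · dx/dt = -7/(4√65) · 2 = -7√65/130 m/s
The top is descending at 7√65/130 ≈ 0.4341 m/s.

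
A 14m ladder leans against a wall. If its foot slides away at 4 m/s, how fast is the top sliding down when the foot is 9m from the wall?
36√115/115 ≈ 3.357 m/s

x² + y² = 14²
2x·dx/dt + 2y·dy/dt = 0
dy/dt = -x/y · dx/dt = -9/√115 · 4 = -36√115/115 m/s
The top is descending at 36√115/115 ≈ 3.357 m/s.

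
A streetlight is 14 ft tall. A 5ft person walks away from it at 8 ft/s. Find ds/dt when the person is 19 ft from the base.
40/9 ft/s

By similar triangles: 14/(x+s) = 5/s
Solving: s = 5x/9
ds/dt = 5/9 · dx/dt = 5/9 · 8 = 40/9 ft/s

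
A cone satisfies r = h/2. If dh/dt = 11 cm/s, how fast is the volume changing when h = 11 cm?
1331π/4 cm³/s

V = (1/3)π(h/2)²h = πh³/12
dV/dt = πh²/4 · 11
At h = 11: dV/dt = 1331π/4 cm³/s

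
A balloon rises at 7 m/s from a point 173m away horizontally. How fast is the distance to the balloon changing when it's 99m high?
693√39730/39730 ≈ 3.477 m/s

z² = 173² + y²
z = √(173² + 99²) = √39730
dz/dt = y/z · dy/dt = 99/√39730 · 7 = 693√39730/39730 ≈ 3.477 m/s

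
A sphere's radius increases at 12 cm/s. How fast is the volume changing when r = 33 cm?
52272π cm³/s

V = (4/3)πr³
dV/dt = dV/dr · dr/dt = 4πr² · 12
At r = 33: dV/dt = 52272π cm³/s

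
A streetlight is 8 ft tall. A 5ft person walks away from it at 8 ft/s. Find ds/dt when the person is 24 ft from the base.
40/3 ft/s

By similar triangles: 8/(x+s) = 5/s
Solving: s = 5x/3
ds/dt = 5/3 · dx/dt = 5/3 · 8 = 40/3 ft/s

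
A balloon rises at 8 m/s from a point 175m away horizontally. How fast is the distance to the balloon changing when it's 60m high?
96/37 ≈ 2.595 m/s

z² = 175² + y²
z = √(175² + 60²) = 185
dz/dt = y/z · dy/dt = 60/185 · 8 = 96/37 ≈ 2.595 m/s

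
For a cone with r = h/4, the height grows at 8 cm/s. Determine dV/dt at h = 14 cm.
98π cm³/s

V = (1/3)π(h/4)²h = πh³/48
dV/dt = πh²/16 · 8
At h = 14: dV/dt = 98π cm³/s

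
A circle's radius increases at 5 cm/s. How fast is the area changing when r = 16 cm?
160π cm²/s

A = πr²
dA/dt = 2πr · dr/dt = 2π(16)(5) = 160π cm²/s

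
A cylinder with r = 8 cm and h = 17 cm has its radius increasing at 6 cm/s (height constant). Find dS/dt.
396π cm²/s

S = 2πrh + 2πr² (lateral + bases)
dS/dt = (2πh + 4πr)·dr/dt = (2π·17 + 4π·8)·6
= 396π cm²/s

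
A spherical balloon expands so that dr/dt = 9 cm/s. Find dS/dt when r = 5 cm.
360π cm²/s

S = 4πr²
dS/dt = dS/dr · dr/dt = 8πr · 9
At r = 5: dS/dt = 360π cm²/s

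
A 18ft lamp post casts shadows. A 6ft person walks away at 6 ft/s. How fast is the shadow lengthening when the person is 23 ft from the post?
3 ft/s

By similar triangles: 18/(x+s) = 6/s
Solving: s = 6x/12
ds/dt = 6/12 · dx/dt = 1/2 · 6 = 3 ft/s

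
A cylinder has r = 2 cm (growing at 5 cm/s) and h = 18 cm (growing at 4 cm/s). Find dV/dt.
376π cm³/s

V = πr²h
dV/dt = 2πrh·dr/dt + πr²·dh/dt
= 2π(2)(18)(5) + π(2)²(4)
= 376π cm³/s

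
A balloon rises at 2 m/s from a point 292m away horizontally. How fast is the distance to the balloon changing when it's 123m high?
246√100393/100393 ≈ 0.7764 m/s

z² = 292² + y²
z = √(292² + 123²) = √100393
dz/dt = y/z · dy/dt = 123/√100393 · 2 = 246√100393/100393 ≈ 0.7764 m/s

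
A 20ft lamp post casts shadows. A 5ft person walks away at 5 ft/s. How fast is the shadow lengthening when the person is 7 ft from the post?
5/3 ft/s

By similar triangles: 20/(x+s) = 5/s
Solving: s = 5x/15
ds/dt = 5/15 · dx/dt = 1/3 · 5 = 5/3 ft/s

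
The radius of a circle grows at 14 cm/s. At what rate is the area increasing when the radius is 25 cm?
700π cm²/s

A = πr²
dA/dt = 2πr · dr/dt = 2π(25)(14) = 700π cm²/s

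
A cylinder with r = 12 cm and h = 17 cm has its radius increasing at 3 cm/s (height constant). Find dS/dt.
246π cm²/s

S = 2πrh + 2πr² (lateral + bases)
dS/dt = (2πh + 4πr)·dr/dt = (2π·17 + 4π·12)·3
= 246π cm²/s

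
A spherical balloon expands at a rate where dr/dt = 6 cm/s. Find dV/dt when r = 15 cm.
5400π cm³/s

V = (4/3)πr³
dV/dt = dV/dr · dr/dt = 4πr² · 6
At r = 15: dV/dt = 5400π cm³/s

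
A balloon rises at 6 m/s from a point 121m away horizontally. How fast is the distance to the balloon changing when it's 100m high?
600√24641/24641 ≈ 3.822 m/s

z² = 121² + y²
z = √(121² + 100²) = √24641
dz/dt = y/z · dy/dt = 100/√24641 · 6 = 600√24641/24641 ≈ 3.822 m/s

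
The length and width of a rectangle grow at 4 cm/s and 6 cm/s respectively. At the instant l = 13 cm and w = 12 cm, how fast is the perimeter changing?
20 cm/s

P = 2(l + w)
dP/dt = 2(dl/dt + dw/dt) = 2(4 + 6) = 20 cm/s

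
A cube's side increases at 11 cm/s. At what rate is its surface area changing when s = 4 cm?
528 cm²/s

A = 6s²
dA/dt = 12s · ds/dt = 12·4·11 = 528 cm²/s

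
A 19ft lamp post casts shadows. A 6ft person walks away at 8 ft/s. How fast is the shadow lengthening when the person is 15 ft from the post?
48/13 ft/s

By similar triangles: 19/(x+s) = 6/s
Solving: s = 6x/13
ds/dt = 6/13 · dx/dt = 6/13 · 8 = 48/13 ft/s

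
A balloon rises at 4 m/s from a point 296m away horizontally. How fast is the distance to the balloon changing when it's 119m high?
476√101777/101777 ≈ 1.492 m/s

z² = 296² + y²
z = √(296² + 119²) = √101777
dz/dt = y/z · dy/dt = 119/√101777 · 4 = 476√101777/101777 ≈ 1.492 m/s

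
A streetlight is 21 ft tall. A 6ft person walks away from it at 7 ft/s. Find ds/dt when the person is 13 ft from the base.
14/5 ft/s

By similar triangles: 21/(x+s) = 6/s
Solving: s = 6x/15
ds/dt = 6/15 · dx/dt = 2/5 · 7 = 14/5 ft/s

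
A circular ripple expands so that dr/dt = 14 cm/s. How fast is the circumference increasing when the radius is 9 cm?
28π cm/s

C = 2πr
dC/dt = 2π · dr/dt = 2π · 14 = 28π cm/s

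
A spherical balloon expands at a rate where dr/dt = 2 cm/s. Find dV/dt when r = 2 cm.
32π cm³/s

V = (4/3)πr³
dV/dt = dV/dr · dr/dt = 4πr² · 2
At r = 2: dV/dt = 32π cm³/s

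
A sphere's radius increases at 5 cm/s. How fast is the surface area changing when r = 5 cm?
200π cm²/s

S = 4πr²
dS/dt = dS/dr · dr/dt = 8πr · 5
At r = 5: dS/dt = 200π cm²/s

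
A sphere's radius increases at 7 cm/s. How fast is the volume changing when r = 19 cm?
10108π cm³/s

V = (4/3)πr³
dV/dt = dV/dr · dr/dt = 4πr² · 7
At r = 19: dV/dt = 10108π cm³/s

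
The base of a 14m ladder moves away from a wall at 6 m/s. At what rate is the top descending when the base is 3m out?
18√187/187 ≈ 1.316 m/s

x² + y² = 14²
2x·dx/dt + 2y·dy/dt = 0
dy/dt = -x/y · dx/dt = -3/√187 · 6 = -18√187/187 m/s
The top is descending at 18√187/187 ≈ 1.316 m/s.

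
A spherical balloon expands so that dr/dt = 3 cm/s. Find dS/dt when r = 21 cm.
504π cm²/s

S = 4πr²
dS/dt = dS/dr · dr/dt = 8πr · 3
At r = 21: dS/dt = 504π cm²/s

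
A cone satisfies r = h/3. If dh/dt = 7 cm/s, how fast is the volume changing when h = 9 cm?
63π cm³/s

V = (1/3)π(h/3)²h = πh³/27
dV/dt = πh²/9 · 7
At h = 9: dV/dt = 63π cm³/s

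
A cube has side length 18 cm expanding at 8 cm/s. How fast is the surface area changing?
1728 cm²/s

A = 6s²
dA/dt = 12s · ds/dt = 12·18·8 = 1728 cm²/s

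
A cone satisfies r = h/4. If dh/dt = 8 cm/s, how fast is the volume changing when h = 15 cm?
225π/2 cm³/s

V = (1/3)π(h/4)²h = πh³/48
dV/dt = πh²/16 · 8
At h = 15: dV/dt = 225π/2 cm³/s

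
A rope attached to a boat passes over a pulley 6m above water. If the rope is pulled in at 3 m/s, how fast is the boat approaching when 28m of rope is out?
42√187/187 ≈ 3.071 m/s

rope² = x² + 6²
x = √(28² - 6²) = 2√187
dx/dt = (rope/x) · d(rope)/dt = (28/(2√187)) · (-3) = -42√187/187 m/s
The boat approaches at 42√187/187 ≈ 3.071 m/s.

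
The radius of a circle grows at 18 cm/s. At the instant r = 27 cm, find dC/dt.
36π cm/s

C = 2πr
dC/dt = 2π · dr/dt = 2π · 18 = 36π cm/s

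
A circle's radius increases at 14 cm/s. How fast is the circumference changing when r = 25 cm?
28π cm/s

C = 2πr
dC/dt = 2π · dr/dt = 2π · 14 = 28π cm/s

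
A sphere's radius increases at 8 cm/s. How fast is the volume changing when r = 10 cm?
3200π cm³/s

V = (4/3)πr³
dV/dt = dV/dr · dr/dt = 4πr² · 8
At r = 10: dV/dt = 3200π cm³/s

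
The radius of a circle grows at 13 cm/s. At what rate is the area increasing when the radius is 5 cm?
130π cm²/s

A = πr²
dA/dt = 2πr · dr/dt = 2π(5)(13) = 130π cm²/s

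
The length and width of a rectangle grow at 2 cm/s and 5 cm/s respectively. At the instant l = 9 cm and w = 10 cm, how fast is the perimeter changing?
14 cm/s

P = 2(l + w)
dP/dt = 2(dl/dt + dw/dt) = 2(2 + 5) = 14 cm/s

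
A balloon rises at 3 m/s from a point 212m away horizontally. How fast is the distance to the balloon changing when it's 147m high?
441√66553/66553 ≈ 1.709 m/s

z² = 212² + y²
z = √(212² + 147²) = √66553
dz/dt = y/z · dy/dt = 147/√66553 · 3 = 441√66553/66553 ≈ 1.709 m/s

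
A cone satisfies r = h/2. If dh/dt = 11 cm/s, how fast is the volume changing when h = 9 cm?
891π/4 cm³/s

V = (1/3)π(h/2)²h = πh³/12
dV/dt = πh²/4 · 11
At h = 9: dV/dt = 891π/4 cm³/s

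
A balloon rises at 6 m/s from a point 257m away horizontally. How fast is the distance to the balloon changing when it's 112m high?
672√78593/78593 ≈ 2.397 m/s

z² = 257² + y²
z = √(257² + 112²) = √78593
dz/dt = y/z · dy/dt = 112/√78593 · 6 = 672√78593/78593 ≈ 2.397 m/s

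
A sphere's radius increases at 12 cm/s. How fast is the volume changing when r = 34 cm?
55488π cm³/s

V = (4/3)πr³
dV/dt = dV/dr · dr/dt = 4πr² · 12
At r = 34: dV/dt = 55488π cm³/s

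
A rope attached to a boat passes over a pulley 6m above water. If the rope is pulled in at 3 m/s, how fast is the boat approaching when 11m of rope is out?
33√85/85 ≈ 3.579 m/s

rope² = x² + 6²
x = √(11² - 6²) = √85
dx/dt = (rope/x) · d(rope)/dt = (11/√85) · (-3) = -33√85/85 m/s
The boat approaches at 33√85/85 ≈ 3.579 m/s.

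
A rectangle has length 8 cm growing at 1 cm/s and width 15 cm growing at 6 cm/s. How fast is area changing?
63 cm²/s

A = lw
dA/dt = w·dl/dt + l·dw/dt = 15·1 + 8·6 = 63 cm²/s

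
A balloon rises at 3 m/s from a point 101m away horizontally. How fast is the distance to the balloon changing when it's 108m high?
324√21865/21865 ≈ 2.191 m/s

z² = 101² + y²
z = √(101² + 108²) = √21865
dz/dt = y/z · dy/dt = 108/√21865 · 3 = 324√21865/21865 ≈ 2.191 m/s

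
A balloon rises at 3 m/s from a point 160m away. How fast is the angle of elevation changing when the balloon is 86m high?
0.014547 rad/s

tan(θ) = y/160
sec²(θ) · dθ/dt = (1/160) · dy/dt
dθ/dt = cos²(θ)/160 · 3 = 160/(160² + 86²) · 3
dθ/dt = 0.014547 rad/s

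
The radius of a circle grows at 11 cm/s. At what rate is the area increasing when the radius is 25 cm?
550π cm²/s

A = πr²
dA/dt = 2πr · dr/dt = 2π(25)(11) = 550π cm²/s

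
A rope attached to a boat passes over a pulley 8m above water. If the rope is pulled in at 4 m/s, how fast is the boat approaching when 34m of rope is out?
68√273/273 ≈ 4.116 m/s

rope² = x² + 8²
x = √(34² - 8²) = 2√273
dx/dt = (rope/x) · d(rope)/dt = (34/(2√273)) · (-4) = -68√273/273 m/s
The boat approaches at 68√273/273 ≈ 4.116 m/s.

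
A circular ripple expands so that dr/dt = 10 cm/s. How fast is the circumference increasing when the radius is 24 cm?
20π cm/s

C = 2πr
dC/dt = 2π · dr/dt = 2π · 10 = 20π cm/s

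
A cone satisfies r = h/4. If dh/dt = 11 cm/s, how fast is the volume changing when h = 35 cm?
13475π/16 cm³/s

V = (1/3)π(h/4)²h = πh³/48
dV/dt = πh²/16 · 11
At h = 35: dV/dt = 13475π/16 cm³/s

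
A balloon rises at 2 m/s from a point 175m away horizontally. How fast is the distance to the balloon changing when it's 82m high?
164√221/2873 ≈ 0.8486 m/s

z² = 175² + y²
z = √(175² + 82²) = 13√221
dz/dt = y/z · dy/dt = 82/(13√221) · 2 = 164√221/2873 ≈ 0.8486 m/s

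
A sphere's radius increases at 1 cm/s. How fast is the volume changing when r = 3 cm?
36π cm³/s

V = (4/3)πr³
dV/dt = dV/dr · dr/dt = 4πr² · 1
At r = 3: dV/dt = 36π cm³/s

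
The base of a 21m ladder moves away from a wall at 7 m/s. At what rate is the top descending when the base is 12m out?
28√33/33 ≈ 4.874 m/s

x² + y² = 21²
2x·dx/dt + 2y·dy/dt = 0
dy/dt = -x/y · dx/dt = -12/(3√33) · 7 = -28√33/33 m/s
The top is descending at 28√33/33 ≈ 4.874 m/s.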